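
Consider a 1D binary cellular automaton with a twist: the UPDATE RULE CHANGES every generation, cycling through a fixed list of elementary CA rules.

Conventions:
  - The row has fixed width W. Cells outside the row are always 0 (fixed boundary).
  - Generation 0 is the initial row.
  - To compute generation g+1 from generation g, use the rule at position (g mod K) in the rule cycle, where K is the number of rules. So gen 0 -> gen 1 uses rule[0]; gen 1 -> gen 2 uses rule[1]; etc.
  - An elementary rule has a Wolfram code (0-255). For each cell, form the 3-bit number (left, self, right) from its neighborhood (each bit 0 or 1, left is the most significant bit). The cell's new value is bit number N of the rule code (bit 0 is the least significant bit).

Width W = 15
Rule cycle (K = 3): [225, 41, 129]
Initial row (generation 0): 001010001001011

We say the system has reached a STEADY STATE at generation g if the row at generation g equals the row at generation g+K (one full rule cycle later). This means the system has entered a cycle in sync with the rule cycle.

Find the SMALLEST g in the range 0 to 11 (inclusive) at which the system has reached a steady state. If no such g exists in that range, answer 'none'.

Gen 0: 001010001001011
Gen 1 (rule 225): 100100100000101
Gen 2 (rule 41): 000000001110010
Gen 3 (rule 129): 111111100100000
Gen 4 (rule 225): 011111100001111
Gen 5 (rule 41): 010000001101000
Gen 6 (rule 129): 000111100000011
Gen 7 (rule 225): 110011101111001
Gen 8 (rule 41): 100010011000000
Gen 9 (rule 129): 001000000011111
Gen 10 (rule 225): 100011111001111
Gen 11 (rule 41): 001010000001000
Gen 12 (rule 129): 100000111100011
Gen 13 (rule 225): 001110011101001
Gen 14 (rule 41): 101000010010000

Answer: none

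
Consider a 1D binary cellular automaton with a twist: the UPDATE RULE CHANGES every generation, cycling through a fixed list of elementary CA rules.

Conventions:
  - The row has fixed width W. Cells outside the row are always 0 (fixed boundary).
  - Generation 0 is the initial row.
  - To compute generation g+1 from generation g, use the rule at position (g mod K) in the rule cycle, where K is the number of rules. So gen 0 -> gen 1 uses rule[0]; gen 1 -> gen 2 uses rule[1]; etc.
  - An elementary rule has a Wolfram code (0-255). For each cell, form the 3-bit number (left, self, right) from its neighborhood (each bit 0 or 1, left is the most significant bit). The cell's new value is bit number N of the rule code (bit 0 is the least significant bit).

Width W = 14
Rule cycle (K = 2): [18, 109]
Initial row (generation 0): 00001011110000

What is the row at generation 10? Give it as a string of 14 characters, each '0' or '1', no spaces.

Answer: 11111111111111

Derivation:
Gen 0: 00001011110000
Gen 1 (rule 18): 00010000001000
Gen 2 (rule 109): 11010111101011
Gen 3 (rule 18): 00000000000000
Gen 4 (rule 109): 11111111111111
Gen 5 (rule 18): 00000000000000
Gen 6 (rule 109): 11111111111111
Gen 7 (rule 18): 00000000000000
Gen 8 (rule 109): 11111111111111
Gen 9 (rule 18): 00000000000000
Gen 10 (rule 109): 11111111111111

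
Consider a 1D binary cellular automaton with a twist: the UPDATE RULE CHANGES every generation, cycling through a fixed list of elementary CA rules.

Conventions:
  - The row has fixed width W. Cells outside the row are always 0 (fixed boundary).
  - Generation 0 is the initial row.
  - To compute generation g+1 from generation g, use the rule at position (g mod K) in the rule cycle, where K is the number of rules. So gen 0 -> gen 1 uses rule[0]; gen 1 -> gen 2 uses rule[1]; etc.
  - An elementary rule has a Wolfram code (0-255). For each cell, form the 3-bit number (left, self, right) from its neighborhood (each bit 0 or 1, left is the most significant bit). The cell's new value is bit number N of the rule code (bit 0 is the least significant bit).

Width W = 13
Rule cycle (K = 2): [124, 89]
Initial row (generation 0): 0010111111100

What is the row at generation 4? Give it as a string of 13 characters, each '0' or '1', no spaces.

Gen 0: 0010111111100
Gen 1 (rule 124): 0011100000110
Gen 2 (rule 89): 1010111110111
Gen 3 (rule 124): 1111100011101
Gen 4 (rule 89): 1000111010100

Answer: 1000111010100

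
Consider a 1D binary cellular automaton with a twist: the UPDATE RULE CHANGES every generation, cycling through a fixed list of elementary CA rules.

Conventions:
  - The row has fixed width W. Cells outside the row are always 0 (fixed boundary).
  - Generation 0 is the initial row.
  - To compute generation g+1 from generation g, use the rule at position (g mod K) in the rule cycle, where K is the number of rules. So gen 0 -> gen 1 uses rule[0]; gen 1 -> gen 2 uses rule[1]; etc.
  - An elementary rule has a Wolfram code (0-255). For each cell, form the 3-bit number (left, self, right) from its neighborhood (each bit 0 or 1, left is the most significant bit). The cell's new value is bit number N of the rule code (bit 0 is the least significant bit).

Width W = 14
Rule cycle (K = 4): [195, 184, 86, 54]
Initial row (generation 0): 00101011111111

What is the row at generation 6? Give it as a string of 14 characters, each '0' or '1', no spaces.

Gen 0: 00101011111111
Gen 1 (rule 195): 11000001111111
Gen 2 (rule 184): 10100001111110
Gen 3 (rule 86): 10110010000011
Gen 4 (rule 54): 11001111000100
Gen 5 (rule 195): 01010111011001
Gen 6 (rule 184): 00101110110100

Answer: 00101110110100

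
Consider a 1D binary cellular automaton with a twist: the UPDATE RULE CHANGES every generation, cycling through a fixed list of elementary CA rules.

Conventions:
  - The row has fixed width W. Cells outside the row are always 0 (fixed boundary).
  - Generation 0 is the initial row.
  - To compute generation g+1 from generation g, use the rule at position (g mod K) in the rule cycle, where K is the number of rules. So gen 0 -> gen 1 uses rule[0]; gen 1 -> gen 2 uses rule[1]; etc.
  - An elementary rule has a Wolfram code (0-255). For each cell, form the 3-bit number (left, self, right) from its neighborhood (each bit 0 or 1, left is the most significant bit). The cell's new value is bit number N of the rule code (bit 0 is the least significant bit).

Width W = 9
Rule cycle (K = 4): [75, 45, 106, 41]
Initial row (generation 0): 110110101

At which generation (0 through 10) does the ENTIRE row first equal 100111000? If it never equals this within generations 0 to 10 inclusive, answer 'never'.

Gen 0: 110110101
Gen 1 (rule 75): 110110000
Gen 2 (rule 45): 101100111
Gen 3 (rule 106): 011101101
Gen 4 (rule 41): 010011010
Gen 5 (rule 75): 100111000
Gen 6 (rule 45): 100100011
Gen 7 (rule 106): 001000111
Gen 8 (rule 41): 100010100
Gen 9 (rule 75): 001100001
Gen 10 (rule 45): 101001101

Answer: 5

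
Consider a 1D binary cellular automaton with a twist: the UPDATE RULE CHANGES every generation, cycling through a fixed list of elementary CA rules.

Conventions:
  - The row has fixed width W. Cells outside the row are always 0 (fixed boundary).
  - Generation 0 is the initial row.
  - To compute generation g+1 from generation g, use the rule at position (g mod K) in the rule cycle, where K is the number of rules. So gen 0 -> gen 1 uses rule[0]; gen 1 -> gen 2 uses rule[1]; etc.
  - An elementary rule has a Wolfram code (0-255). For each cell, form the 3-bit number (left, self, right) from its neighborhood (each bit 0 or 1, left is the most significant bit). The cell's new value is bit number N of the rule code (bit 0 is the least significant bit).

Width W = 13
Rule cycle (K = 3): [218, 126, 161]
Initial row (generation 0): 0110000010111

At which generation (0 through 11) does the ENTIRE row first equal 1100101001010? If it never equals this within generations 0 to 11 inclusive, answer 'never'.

Answer: never

Derivation:
Gen 0: 0110000010111
Gen 1 (rule 218): 1111000100111
Gen 2 (rule 126): 1001101111101
Gen 3 (rule 161): 0000010111010
Gen 4 (rule 218): 0000100111001
Gen 5 (rule 126): 0001111101111
Gen 6 (rule 161): 1100111010110
Gen 7 (rule 218): 1111111000111
Gen 8 (rule 126): 1000001101101
Gen 9 (rule 161): 0011100010010
Gen 10 (rule 218): 0111110101101
Gen 11 (rule 126): 1100011111111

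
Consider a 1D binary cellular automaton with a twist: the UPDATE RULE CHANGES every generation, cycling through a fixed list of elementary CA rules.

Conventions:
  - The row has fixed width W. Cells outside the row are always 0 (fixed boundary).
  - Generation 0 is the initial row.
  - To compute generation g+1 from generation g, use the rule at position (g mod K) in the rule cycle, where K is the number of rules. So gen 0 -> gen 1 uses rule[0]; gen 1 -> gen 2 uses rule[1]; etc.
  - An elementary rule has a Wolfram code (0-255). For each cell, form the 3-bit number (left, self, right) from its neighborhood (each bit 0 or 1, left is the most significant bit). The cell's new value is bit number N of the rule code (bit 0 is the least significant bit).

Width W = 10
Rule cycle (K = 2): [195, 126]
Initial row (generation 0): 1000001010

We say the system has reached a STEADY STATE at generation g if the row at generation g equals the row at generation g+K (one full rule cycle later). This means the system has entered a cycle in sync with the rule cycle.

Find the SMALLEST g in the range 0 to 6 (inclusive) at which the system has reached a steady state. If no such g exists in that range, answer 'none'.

Answer: none

Derivation:
Gen 0: 1000001010
Gen 1 (rule 195): 0011110000
Gen 2 (rule 126): 0110011000
Gen 3 (rule 195): 1010101011
Gen 4 (rule 126): 1111111111
Gen 5 (rule 195): 0111111111
Gen 6 (rule 126): 1100000001
Gen 7 (rule 195): 0101111110
Gen 8 (rule 126): 1111000011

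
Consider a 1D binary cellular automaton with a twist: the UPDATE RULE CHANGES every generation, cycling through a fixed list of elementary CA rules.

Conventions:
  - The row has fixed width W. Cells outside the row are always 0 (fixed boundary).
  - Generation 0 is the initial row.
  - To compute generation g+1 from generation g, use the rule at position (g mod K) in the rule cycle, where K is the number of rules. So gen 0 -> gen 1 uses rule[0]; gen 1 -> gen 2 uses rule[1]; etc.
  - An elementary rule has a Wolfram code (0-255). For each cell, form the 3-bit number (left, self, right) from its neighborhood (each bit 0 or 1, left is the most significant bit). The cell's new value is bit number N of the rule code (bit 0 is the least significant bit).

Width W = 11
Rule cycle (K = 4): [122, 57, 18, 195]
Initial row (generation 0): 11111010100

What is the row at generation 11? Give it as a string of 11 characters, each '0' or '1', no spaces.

Gen 0: 11111010100
Gen 1 (rule 122): 10001101010
Gen 2 (rule 57): 01101010101
Gen 3 (rule 18): 10000000000
Gen 4 (rule 195): 00111111111
Gen 5 (rule 122): 01100000001
Gen 6 (rule 57): 01011111100
Gen 7 (rule 18): 10000000010
Gen 8 (rule 195): 00111111100
Gen 9 (rule 122): 01100000110
Gen 10 (rule 57): 01011110101
Gen 11 (rule 18): 10000000000

Answer: 10000000000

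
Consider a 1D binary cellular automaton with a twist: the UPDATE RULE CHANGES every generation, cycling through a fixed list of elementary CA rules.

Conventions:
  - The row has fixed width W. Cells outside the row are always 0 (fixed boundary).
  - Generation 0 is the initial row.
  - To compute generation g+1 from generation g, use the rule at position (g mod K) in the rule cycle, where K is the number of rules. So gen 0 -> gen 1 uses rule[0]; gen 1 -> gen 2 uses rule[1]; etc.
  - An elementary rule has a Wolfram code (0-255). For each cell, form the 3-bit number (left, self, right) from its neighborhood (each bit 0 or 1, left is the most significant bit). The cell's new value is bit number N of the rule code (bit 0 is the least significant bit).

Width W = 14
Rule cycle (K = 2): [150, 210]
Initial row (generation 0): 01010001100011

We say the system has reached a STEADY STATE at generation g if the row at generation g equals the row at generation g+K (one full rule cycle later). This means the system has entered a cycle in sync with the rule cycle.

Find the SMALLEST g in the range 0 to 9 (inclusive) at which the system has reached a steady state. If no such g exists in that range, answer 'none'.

Gen 0: 01010001100011
Gen 1 (rule 150): 11011010010100
Gen 2 (rule 210): 01001001100010
Gen 3 (rule 150): 11111110010111
Gen 4 (rule 210): 01111111100011
Gen 5 (rule 150): 10111111010100
Gen 6 (rule 210): 00011111000010
Gen 7 (rule 150): 00101110100111
Gen 8 (rule 210): 01000110011011
Gen 9 (rule 150): 11101001100000
Gen 10 (rule 210): 01100110110000
Gen 11 (rule 150): 10011000001000

Answer: none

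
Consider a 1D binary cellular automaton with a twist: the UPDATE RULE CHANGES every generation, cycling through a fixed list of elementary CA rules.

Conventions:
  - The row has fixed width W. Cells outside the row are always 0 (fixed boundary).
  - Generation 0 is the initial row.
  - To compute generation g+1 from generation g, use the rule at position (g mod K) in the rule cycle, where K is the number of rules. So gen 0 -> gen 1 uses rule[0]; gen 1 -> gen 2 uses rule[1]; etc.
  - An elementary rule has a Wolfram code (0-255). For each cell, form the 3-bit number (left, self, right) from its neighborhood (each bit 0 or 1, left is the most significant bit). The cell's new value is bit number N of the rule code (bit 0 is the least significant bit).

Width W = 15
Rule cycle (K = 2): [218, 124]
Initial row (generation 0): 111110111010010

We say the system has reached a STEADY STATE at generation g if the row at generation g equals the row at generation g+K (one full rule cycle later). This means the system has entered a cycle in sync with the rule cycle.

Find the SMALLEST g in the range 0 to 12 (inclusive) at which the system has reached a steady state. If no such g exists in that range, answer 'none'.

Answer: none

Derivation:
Gen 0: 111110111010010
Gen 1 (rule 218): 111110111001101
Gen 2 (rule 124): 100011101101111
Gen 3 (rule 218): 010111101101111
Gen 4 (rule 124): 011100111111001
Gen 5 (rule 218): 111111111111110
Gen 6 (rule 124): 100000000000011
Gen 7 (rule 218): 010000000000111
Gen 8 (rule 124): 011000000000101
Gen 9 (rule 218): 111100000001000
Gen 10 (rule 124): 100110000001100
Gen 11 (rule 218): 011111000011110
Gen 12 (rule 124): 010001100010011
Gen 13 (rule 218): 101011110101111
Gen 14 (rule 124): 111110011111001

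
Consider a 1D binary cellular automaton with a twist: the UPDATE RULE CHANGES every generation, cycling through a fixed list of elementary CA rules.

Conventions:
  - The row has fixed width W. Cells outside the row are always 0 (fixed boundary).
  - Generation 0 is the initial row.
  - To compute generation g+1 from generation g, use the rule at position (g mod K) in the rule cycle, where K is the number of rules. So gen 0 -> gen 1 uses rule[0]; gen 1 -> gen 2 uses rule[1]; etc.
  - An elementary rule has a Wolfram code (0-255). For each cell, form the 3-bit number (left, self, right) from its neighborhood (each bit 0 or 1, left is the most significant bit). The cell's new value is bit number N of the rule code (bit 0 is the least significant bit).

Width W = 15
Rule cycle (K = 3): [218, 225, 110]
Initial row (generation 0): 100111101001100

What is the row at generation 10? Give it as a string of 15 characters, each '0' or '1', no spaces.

Answer: 111000001011111

Derivation:
Gen 0: 100111101001100
Gen 1 (rule 218): 011111100111110
Gen 2 (rule 225): 001111100011110
Gen 3 (rule 110): 011000100110010
Gen 4 (rule 218): 111101011111101
Gen 5 (rule 225): 011110101111110
Gen 6 (rule 110): 110011111000010
Gen 7 (rule 218): 111111111100101
Gen 8 (rule 225): 011111111100010
Gen 9 (rule 110): 110000000100110
Gen 10 (rule 218): 111000001011111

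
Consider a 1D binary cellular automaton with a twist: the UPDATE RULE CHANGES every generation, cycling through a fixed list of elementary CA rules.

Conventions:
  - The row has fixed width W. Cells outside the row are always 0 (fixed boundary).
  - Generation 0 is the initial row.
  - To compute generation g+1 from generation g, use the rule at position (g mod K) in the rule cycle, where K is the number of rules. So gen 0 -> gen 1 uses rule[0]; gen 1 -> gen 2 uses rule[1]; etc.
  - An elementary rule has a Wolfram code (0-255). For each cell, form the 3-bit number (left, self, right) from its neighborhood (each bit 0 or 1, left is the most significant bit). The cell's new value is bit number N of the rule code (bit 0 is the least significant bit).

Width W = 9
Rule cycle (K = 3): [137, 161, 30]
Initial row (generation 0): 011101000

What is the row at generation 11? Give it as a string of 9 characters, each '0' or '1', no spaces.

Answer: 000000000

Derivation:
Gen 0: 011101000
Gen 1 (rule 137): 011000011
Gen 2 (rule 161): 000011000
Gen 3 (rule 30): 000110100
Gen 4 (rule 137): 110100001
Gen 5 (rule 161): 001001100
Gen 6 (rule 30): 011111010
Gen 7 (rule 137): 011110000
Gen 8 (rule 161): 001100111
Gen 9 (rule 30): 011011100
Gen 10 (rule 137): 010011001
Gen 11 (rule 161): 000000000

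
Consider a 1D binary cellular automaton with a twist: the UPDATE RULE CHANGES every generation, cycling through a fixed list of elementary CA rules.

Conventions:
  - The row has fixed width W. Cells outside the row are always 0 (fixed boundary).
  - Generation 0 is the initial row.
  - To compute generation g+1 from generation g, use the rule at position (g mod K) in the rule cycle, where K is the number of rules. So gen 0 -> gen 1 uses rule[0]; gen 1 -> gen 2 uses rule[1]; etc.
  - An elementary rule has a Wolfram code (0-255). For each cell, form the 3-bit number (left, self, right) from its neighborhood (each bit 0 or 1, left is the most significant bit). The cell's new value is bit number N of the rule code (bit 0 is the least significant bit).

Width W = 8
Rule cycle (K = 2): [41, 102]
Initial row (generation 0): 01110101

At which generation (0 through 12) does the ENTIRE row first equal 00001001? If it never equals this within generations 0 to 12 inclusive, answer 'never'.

Answer: never

Derivation:
Gen 0: 01110101
Gen 1 (rule 41): 01001010
Gen 2 (rule 102): 11011110
Gen 3 (rule 41): 10110000
Gen 4 (rule 102): 11010000
Gen 5 (rule 41): 10100111
Gen 6 (rule 102): 11101001
Gen 7 (rule 41): 10010000
Gen 8 (rule 102): 10110000
Gen 9 (rule 41): 01100111
Gen 10 (rule 102): 10101001
Gen 11 (rule 41): 01010000
Gen 12 (rule 102): 11110000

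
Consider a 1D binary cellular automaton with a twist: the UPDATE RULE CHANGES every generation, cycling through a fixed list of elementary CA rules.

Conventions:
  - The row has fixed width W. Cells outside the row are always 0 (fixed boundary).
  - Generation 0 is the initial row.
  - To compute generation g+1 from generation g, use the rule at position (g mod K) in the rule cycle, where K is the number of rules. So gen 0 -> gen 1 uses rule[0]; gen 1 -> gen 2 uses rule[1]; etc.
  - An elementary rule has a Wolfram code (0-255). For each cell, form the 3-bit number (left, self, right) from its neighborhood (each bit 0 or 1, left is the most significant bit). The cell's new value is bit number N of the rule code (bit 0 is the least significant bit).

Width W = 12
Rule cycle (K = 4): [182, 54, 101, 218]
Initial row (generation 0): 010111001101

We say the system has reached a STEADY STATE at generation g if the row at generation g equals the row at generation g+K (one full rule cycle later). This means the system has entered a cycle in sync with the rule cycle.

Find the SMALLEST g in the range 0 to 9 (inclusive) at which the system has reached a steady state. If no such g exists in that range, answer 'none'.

Answer: none

Derivation:
Gen 0: 010111001101
Gen 1 (rule 182): 111010110011
Gen 2 (rule 54): 000111001100
Gen 3 (rule 101): 110001000101
Gen 4 (rule 218): 111010101000
Gen 5 (rule 182): 010111111100
Gen 6 (rule 54): 111000000010
Gen 7 (rule 101): 001011111010
Gen 8 (rule 218): 010011111001
Gen 9 (rule 182): 111101110111
Gen 10 (rule 54): 000010001000
Gen 11 (rule 101): 111010101011
Gen 12 (rule 218): 111000000011
Gen 13 (rule 182): 010100000100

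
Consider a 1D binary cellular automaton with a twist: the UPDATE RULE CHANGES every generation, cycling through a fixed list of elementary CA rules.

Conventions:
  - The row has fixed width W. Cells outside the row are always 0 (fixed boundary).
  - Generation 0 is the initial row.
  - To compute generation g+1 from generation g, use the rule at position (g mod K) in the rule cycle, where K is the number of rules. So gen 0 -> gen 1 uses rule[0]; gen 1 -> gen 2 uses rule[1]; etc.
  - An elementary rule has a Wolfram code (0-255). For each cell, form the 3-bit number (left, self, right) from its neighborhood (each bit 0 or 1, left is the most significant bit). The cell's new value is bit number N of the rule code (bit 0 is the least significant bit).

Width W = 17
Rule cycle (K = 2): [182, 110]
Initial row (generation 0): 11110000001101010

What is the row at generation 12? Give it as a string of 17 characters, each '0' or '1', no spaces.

Gen 0: 11110000001101010
Gen 1 (rule 182): 01101000010011111
Gen 2 (rule 110): 11111000110110001
Gen 3 (rule 182): 01110101001001011
Gen 4 (rule 110): 11011111011011111
Gen 5 (rule 182): 00101110100101110
Gen 6 (rule 110): 01111011101111010
Gen 7 (rule 182): 10110101010110111
Gen 8 (rule 110): 11111111111111101
Gen 9 (rule 182): 01111111111111011
Gen 10 (rule 110): 11000000000001111
Gen 11 (rule 182): 00100000000010110
Gen 12 (rule 110): 01100000000111110

Answer: 01100000000111110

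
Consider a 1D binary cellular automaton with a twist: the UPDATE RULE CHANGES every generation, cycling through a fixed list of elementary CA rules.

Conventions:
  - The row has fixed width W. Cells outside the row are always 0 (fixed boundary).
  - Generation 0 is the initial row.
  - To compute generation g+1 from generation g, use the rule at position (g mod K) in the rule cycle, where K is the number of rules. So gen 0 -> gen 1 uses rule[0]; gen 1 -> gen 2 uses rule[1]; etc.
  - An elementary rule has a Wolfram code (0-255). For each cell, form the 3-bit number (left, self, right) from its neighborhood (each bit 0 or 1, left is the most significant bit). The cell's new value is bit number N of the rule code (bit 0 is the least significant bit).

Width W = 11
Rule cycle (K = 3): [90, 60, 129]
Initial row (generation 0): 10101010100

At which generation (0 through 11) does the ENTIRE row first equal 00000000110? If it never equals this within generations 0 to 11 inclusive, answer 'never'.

Answer: never

Derivation:
Gen 0: 10101010100
Gen 1 (rule 90): 00000000010
Gen 2 (rule 60): 00000000011
Gen 3 (rule 129): 11111111000
Gen 4 (rule 90): 10000001100
Gen 5 (rule 60): 11000001010
Gen 6 (rule 129): 00011100000
Gen 7 (rule 90): 00110110000
Gen 8 (rule 60): 00101101000
Gen 9 (rule 129): 10000000011
Gen 10 (rule 90): 01000000111
Gen 11 (rule 60): 01100000100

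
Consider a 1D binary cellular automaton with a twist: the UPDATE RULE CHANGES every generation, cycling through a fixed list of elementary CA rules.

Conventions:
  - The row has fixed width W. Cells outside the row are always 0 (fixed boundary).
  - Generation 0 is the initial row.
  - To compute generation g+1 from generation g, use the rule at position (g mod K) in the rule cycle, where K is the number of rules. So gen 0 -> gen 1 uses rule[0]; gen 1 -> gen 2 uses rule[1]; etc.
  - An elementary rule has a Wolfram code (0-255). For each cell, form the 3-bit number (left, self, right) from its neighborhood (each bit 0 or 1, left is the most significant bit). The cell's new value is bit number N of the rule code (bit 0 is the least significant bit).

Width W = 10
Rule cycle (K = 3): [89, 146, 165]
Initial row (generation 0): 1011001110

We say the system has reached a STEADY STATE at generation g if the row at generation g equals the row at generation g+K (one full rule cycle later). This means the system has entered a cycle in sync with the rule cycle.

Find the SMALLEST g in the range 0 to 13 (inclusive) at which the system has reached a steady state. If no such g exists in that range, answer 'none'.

Answer: none

Derivation:
Gen 0: 1011001110
Gen 1 (rule 89): 0011101011
Gen 2 (rule 146): 0101000000
Gen 3 (rule 165): 0111011111
Gen 4 (rule 89): 0101010001
Gen 5 (rule 146): 1000001010
Gen 6 (rule 165): 1011101110
Gen 7 (rule 89): 0010101011
Gen 8 (rule 146): 0100000000
Gen 9 (rule 165): 0101111111
Gen 10 (rule 89): 0001000001
Gen 11 (rule 146): 0010100010
Gen 12 (rule 165): 1011101010
Gen 13 (rule 89): 0010100001
Gen 14 (rule 146): 0100010010
Gen 15 (rule 165): 0101010010
Gen 16 (rule 89): 0000001001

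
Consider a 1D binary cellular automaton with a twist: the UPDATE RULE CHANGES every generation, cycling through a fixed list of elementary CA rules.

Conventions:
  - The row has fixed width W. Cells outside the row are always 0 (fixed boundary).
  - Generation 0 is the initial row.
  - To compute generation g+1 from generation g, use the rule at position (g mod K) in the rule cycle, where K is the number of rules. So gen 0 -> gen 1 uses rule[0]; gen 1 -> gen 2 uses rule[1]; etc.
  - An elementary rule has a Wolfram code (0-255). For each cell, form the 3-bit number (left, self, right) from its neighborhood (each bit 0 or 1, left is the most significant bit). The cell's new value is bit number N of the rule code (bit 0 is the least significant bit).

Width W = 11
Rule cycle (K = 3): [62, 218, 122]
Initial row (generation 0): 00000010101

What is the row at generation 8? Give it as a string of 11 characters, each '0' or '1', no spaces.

Answer: 00111111011

Derivation:
Gen 0: 00000010101
Gen 1 (rule 62): 00000111111
Gen 2 (rule 218): 00001111111
Gen 3 (rule 122): 00011000001
Gen 4 (rule 62): 00110100011
Gen 5 (rule 218): 01110010111
Gen 6 (rule 122): 11011101101
Gen 7 (rule 62): 10110011011
Gen 8 (rule 218): 00111111011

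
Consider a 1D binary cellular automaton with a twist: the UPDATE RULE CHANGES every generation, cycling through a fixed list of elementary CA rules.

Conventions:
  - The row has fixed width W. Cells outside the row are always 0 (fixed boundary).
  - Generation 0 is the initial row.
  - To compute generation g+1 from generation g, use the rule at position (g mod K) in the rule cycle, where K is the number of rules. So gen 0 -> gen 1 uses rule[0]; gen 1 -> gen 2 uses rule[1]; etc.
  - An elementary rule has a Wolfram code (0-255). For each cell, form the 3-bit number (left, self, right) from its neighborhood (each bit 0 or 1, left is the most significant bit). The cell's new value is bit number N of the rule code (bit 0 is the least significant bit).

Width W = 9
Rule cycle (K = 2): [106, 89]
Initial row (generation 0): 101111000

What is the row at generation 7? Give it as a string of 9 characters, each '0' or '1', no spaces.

Answer: 101101101

Derivation:
Gen 0: 101111000
Gen 1 (rule 106): 011001000
Gen 2 (rule 89): 011100111
Gen 3 (rule 106): 110101101
Gen 4 (rule 89): 110001100
Gen 5 (rule 106): 110011100
Gen 6 (rule 89): 111010111
Gen 7 (rule 106): 101101101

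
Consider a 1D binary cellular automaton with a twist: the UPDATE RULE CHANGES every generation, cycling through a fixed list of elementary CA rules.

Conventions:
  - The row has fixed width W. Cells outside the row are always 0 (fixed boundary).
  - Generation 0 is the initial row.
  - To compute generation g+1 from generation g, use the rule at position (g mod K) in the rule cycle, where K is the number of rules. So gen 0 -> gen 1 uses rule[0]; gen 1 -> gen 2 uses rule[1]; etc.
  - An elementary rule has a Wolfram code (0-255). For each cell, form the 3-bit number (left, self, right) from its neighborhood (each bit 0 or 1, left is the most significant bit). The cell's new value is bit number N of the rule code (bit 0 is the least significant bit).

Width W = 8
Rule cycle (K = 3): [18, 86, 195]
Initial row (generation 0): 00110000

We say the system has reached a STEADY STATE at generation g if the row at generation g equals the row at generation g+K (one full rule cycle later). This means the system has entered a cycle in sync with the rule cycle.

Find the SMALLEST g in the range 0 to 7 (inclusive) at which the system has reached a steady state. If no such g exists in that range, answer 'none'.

Answer: 4

Derivation:
Gen 0: 00110000
Gen 1 (rule 18): 01001000
Gen 2 (rule 86): 11111100
Gen 3 (rule 195): 01111101
Gen 4 (rule 18): 10000000
Gen 5 (rule 86): 11000000
Gen 6 (rule 195): 01011111
Gen 7 (rule 18): 10000000
Gen 8 (rule 86): 11000000
Gen 9 (rule 195): 01011111
Gen 10 (rule 18): 10000000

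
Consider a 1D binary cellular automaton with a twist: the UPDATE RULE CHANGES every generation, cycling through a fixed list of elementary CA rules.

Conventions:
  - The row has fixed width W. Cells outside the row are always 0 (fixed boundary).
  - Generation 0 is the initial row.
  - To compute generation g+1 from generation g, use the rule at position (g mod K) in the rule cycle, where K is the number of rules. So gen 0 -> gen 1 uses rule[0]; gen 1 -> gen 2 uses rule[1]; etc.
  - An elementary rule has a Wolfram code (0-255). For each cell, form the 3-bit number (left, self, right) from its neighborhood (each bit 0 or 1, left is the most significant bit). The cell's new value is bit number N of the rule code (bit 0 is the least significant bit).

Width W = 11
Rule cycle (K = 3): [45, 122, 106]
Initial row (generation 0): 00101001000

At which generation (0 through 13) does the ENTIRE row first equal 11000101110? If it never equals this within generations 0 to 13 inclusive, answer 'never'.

Gen 0: 00101001000
Gen 1 (rule 45): 10111001011
Gen 2 (rule 122): 01101110111
Gen 3 (rule 106): 11111011101
Gen 4 (rule 45): 10000110011
Gen 5 (rule 122): 01001111111
Gen 6 (rule 106): 10011000001
Gen 7 (rule 45): 10010011101
Gen 8 (rule 122): 01101110110
Gen 9 (rule 106): 11111011110
Gen 10 (rule 45): 10000110000
Gen 11 (rule 122): 01001111000
Gen 12 (rule 106): 10011001000
Gen 13 (rule 45): 10010001011

Answer: never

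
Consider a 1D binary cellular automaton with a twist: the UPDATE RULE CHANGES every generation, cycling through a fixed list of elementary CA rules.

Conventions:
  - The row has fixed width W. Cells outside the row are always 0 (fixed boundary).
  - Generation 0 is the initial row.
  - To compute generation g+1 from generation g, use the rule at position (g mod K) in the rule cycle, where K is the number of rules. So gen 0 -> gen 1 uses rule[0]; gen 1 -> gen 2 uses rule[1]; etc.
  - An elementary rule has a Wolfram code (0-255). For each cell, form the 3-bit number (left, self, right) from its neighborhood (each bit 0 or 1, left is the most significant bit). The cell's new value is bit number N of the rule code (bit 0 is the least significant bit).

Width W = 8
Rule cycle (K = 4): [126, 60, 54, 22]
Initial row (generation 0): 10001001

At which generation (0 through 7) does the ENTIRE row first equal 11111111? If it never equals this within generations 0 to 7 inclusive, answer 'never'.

Gen 0: 10001001
Gen 1 (rule 126): 11011111
Gen 2 (rule 60): 10110000
Gen 3 (rule 54): 11001000
Gen 4 (rule 22): 00111100
Gen 5 (rule 126): 01100110
Gen 6 (rule 60): 01010101
Gen 7 (rule 54): 11111111

Answer: 7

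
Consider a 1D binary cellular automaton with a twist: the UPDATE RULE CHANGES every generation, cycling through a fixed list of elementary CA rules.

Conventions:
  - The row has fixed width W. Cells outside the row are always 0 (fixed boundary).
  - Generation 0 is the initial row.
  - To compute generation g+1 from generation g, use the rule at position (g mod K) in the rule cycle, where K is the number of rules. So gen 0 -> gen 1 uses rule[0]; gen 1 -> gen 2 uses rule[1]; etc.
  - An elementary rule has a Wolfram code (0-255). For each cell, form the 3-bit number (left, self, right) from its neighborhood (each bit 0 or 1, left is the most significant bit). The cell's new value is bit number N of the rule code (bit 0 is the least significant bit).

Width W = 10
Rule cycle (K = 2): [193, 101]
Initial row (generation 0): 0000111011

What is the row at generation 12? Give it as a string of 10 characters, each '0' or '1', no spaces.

Answer: 0101010111

Derivation:
Gen 0: 0000111011
Gen 1 (rule 193): 1110011001
Gen 2 (rule 101): 0010001001
Gen 3 (rule 193): 1000100000
Gen 4 (rule 101): 1010101111
Gen 5 (rule 193): 0000000111
Gen 6 (rule 101): 1111110001
Gen 7 (rule 193): 0111110100
Gen 8 (rule 101): 0000011101
Gen 9 (rule 193): 1111001100
Gen 10 (rule 101): 0001000101
Gen 11 (rule 193): 1100010000
Gen 12 (rule 101): 0101010111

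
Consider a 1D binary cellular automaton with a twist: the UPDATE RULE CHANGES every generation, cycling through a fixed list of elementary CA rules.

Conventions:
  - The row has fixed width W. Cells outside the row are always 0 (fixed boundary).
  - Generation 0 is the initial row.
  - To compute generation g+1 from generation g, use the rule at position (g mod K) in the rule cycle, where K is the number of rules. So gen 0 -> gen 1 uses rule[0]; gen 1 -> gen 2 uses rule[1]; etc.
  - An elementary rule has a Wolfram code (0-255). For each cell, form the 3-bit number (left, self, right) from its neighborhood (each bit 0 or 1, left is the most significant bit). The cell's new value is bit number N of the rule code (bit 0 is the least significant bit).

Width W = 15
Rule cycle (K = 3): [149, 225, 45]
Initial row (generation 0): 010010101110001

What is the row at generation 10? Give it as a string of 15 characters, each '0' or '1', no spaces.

Gen 0: 010010101110001
Gen 1 (rule 149): 011010100101101
Gen 2 (rule 225): 001101000010110
Gen 3 (rule 45): 101011011011100
Gen 4 (rule 149): 101000000001011
Gen 5 (rule 225): 010011111100101
Gen 6 (rule 45): 010010000000111
Gen 7 (rule 149): 011011111110010
Gen 8 (rule 225): 001101111110000
Gen 9 (rule 45): 101011000000111
Gen 10 (rule 149): 101000111110010

Answer: 101000111110010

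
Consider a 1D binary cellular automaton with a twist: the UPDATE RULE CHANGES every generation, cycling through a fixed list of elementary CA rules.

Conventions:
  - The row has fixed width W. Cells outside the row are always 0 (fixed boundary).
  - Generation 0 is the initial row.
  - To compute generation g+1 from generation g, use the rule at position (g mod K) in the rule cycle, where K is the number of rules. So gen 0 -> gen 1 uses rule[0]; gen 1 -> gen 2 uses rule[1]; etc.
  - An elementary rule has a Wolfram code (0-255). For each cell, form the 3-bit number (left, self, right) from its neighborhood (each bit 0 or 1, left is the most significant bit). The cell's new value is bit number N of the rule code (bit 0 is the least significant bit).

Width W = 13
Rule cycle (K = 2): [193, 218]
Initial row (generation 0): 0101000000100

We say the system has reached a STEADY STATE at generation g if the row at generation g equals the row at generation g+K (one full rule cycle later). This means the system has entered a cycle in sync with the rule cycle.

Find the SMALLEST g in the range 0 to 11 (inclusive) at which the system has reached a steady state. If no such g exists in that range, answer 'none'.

Gen 0: 0101000000100
Gen 1 (rule 193): 0000011110001
Gen 2 (rule 218): 0000111111010
Gen 3 (rule 193): 1110011111000
Gen 4 (rule 218): 1111111111100
Gen 5 (rule 193): 0111111111101
Gen 6 (rule 218): 1111111111100
Gen 7 (rule 193): 0111111111101
Gen 8 (rule 218): 1111111111100
Gen 9 (rule 193): 0111111111101
Gen 10 (rule 218): 1111111111100
Gen 11 (rule 193): 0111111111101
Gen 12 (rule 218): 1111111111100
Gen 13 (rule 193): 0111111111101

Answer: 4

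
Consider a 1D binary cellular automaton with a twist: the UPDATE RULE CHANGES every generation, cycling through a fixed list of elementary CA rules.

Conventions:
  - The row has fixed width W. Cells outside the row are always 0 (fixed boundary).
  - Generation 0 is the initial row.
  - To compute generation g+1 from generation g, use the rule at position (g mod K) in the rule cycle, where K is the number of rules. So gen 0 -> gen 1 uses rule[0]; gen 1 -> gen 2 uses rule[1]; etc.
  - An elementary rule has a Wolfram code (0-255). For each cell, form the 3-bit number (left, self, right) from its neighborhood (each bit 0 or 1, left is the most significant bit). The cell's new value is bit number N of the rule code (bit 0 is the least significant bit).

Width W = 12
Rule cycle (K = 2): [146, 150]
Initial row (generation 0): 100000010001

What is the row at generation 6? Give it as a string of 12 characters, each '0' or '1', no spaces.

Gen 0: 100000010001
Gen 1 (rule 146): 010000101010
Gen 2 (rule 150): 111001101011
Gen 3 (rule 146): 010110000000
Gen 4 (rule 150): 110001000000
Gen 5 (rule 146): 001010100000
Gen 6 (rule 150): 011010110000

Answer: 011010110000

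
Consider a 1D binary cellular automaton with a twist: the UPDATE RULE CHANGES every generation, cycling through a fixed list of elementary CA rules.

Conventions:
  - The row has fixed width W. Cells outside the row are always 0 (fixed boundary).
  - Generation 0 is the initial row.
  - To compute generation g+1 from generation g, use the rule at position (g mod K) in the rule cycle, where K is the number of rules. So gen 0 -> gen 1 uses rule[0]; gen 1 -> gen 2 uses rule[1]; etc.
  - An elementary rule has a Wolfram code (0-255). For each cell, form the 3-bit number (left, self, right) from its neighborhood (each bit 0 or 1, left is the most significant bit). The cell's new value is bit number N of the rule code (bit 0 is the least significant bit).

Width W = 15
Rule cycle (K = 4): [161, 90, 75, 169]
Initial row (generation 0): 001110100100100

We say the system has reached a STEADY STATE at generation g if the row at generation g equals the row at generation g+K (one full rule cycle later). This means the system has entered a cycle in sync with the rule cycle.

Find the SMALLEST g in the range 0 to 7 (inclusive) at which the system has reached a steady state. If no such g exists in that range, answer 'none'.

Answer: none

Derivation:
Gen 0: 001110100100100
Gen 1 (rule 161): 100101000000001
Gen 2 (rule 90): 011000100000010
Gen 3 (rule 75): 111011001111100
Gen 4 (rule 169): 110110001111001
Gen 5 (rule 161): 001000100110000
Gen 6 (rule 90): 010101011111000
Gen 7 (rule 75): 100000010001011
Gen 8 (rule 169): 001111000100110
Gen 9 (rule 161): 100110010000000
Gen 10 (rule 90): 011111101000000
Gen 11 (rule 75): 110000100011111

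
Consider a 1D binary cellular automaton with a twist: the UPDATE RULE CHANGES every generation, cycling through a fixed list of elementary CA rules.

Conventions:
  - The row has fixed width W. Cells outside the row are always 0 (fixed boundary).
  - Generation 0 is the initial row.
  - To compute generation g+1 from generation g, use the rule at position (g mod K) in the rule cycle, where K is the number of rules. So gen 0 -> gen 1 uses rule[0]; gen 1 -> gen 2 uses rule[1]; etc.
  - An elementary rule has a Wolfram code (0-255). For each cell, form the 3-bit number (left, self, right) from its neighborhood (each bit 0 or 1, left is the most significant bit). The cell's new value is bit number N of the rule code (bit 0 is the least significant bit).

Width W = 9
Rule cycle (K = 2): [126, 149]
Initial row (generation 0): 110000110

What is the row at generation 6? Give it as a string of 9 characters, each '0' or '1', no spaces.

Gen 0: 110000110
Gen 1 (rule 126): 111001111
Gen 2 (rule 149): 010100110
Gen 3 (rule 126): 111111111
Gen 4 (rule 149): 011111110
Gen 5 (rule 126): 110000011
Gen 6 (rule 149): 001111000

Answer: 001111000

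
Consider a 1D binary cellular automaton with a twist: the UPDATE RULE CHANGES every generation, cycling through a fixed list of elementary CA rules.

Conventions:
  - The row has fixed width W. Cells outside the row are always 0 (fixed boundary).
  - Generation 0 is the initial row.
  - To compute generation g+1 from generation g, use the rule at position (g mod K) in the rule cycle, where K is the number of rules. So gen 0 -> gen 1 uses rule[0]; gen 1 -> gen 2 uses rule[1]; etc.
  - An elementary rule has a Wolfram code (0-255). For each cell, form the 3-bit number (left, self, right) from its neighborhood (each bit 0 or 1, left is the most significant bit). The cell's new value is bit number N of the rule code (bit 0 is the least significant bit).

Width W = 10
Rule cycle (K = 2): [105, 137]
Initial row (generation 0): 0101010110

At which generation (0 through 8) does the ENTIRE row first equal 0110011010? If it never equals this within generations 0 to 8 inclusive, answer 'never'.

Answer: 6

Derivation:
Gen 0: 0101010110
Gen 1 (rule 105): 0010101110
Gen 2 (rule 137): 1000001100
Gen 3 (rule 105): 0011101101
Gen 4 (rule 137): 1011001000
Gen 5 (rule 105): 0111000011
Gen 6 (rule 137): 0110011010
Gen 7 (rule 105): 0110011100
Gen 8 (rule 137): 0100011001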